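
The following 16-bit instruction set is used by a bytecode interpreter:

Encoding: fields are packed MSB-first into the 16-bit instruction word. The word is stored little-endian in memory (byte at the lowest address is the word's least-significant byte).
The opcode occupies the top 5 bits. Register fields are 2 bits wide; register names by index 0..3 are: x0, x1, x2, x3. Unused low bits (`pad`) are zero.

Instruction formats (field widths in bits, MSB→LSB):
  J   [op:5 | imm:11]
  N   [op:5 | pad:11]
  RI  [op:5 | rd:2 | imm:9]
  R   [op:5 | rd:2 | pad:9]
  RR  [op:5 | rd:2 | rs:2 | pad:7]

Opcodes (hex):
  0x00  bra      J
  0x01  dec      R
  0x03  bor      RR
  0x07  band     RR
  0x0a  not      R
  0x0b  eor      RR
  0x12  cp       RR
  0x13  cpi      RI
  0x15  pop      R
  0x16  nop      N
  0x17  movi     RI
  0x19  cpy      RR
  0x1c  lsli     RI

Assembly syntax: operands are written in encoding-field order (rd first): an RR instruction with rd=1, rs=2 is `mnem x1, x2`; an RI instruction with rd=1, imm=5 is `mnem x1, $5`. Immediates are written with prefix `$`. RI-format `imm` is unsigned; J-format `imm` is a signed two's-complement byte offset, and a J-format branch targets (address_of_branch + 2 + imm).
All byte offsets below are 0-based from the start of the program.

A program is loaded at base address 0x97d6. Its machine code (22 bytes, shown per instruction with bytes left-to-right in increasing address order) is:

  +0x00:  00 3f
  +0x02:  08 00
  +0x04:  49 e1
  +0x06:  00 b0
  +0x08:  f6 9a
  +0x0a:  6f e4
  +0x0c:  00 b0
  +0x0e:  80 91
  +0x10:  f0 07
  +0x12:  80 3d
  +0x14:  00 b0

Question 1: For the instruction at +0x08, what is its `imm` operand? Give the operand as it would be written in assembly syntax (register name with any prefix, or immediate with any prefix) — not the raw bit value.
[08] f6 9a → 0x9af6
  op=0x9af6>>11=0x13 ⇒ cpi (RI)
  [10:9] rd=1 = x1
  [8:0] imm=246 = $246

$246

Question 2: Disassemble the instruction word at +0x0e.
cp x0, x3

[0e] 80 91 → 0x9180
  top 5b → 0x12 → cp [RR]
  rd: (w>>9)&0x3=0x0 → x0
  rs: (w>>7)&0x3=0x3 → x3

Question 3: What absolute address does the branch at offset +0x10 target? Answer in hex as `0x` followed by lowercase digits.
off 0x10: read f0 07 as little → 0x07f0
  top 5b → 0x0 → bra [J]
  [10:0] imm=2032 (s11→-16) = $-16
  target = base 0x97d6 + off 0x10 + 2 + imm -16 = 0x97d8

0x97d8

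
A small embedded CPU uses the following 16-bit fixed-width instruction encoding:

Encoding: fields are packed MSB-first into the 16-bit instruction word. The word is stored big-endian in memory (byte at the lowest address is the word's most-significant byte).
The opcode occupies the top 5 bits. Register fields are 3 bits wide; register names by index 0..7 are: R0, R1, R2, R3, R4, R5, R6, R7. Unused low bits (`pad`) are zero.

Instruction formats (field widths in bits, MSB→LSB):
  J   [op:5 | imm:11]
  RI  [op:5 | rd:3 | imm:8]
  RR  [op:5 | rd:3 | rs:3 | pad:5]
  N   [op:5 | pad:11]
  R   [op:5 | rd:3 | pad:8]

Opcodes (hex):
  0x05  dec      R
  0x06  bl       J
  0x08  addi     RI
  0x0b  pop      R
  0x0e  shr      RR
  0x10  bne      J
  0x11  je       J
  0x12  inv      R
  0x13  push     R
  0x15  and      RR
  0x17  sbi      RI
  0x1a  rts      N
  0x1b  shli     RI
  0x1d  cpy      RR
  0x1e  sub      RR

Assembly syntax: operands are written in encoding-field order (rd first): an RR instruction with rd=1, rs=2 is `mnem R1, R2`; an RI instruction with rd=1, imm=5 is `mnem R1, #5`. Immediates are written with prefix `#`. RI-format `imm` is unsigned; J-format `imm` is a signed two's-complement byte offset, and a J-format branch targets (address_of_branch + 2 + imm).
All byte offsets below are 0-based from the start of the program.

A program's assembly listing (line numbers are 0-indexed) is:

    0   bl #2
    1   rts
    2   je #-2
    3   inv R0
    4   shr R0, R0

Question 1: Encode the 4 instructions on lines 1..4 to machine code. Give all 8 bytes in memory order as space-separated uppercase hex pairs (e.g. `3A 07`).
L1: rts op=0x1a:5|pad=0:11 ⇒ 0xd000 ⇒ big d0 00
L2: je op=0x11:5|imm=-2:11 ⇒ 0x8ffe ⇒ big 8f fe
L3: inv op=0x12:5|rd=0:3|pad=0:8 ⇒ 0x9000 ⇒ big 90 00
L4: shr op=0xe:5|rd=0:3|rs=0:3|pad=0:5 ⇒ 0x7000 ⇒ big 70 00

D0 00 8F FE 90 00 70 00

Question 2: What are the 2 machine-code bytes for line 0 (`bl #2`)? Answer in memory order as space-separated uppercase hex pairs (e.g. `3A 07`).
0. bl fields op=0x6:5|imm=2:11 → word 3002h → 30 02

30 02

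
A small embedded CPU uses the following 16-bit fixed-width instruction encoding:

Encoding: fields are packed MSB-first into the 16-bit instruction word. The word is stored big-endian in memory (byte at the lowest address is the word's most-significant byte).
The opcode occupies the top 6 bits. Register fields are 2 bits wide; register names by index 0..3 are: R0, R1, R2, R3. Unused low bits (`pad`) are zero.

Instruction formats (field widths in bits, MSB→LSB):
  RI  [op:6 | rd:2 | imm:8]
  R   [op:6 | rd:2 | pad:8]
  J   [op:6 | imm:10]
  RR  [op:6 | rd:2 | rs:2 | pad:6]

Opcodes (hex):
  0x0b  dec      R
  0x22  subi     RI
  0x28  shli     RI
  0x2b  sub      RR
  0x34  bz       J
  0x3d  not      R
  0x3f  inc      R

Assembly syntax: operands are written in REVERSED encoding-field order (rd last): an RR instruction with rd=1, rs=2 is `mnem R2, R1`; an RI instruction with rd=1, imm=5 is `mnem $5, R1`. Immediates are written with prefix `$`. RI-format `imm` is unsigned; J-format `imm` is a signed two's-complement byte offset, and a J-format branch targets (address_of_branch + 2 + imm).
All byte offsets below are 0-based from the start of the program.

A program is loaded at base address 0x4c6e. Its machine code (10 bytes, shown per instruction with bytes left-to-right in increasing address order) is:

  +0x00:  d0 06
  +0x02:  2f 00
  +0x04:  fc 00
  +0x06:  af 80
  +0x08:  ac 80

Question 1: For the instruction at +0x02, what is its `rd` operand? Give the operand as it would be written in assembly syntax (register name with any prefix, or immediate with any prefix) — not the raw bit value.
R3

+0x02: 2f 00 ⇒ word 0x2f00 (big)
  top 6b → 0xb → dec [R]
  rd@[9:8]=0x3 ⇒ R3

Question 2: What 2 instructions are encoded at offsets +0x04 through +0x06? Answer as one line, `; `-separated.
inc R0; sub R2, R3

+0x04: fc 00 ⇒ word 0xfc00 (big)
  op=0xfc00>>10=0x3f ⇒ inc (R)
  rd: (w>>8)&0x3=0x0 → R0
+0x06: af 80 ⇒ word 0xaf80 (big)
  op=0xaf80>>10=0x2b ⇒ sub (RR)
  rd: (w>>8)&0x3=0x3 → R3
  rs: (w>>6)&0x3=0x2 → R2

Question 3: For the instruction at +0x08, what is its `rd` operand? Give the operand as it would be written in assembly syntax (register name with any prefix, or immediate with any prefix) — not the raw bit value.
R0

@+08  big-endian(ac 80) = 0xac80
  top 6b → 0x2b → sub [RR]
  rd: (w>>8)&0x3=0x0 → R0
  rs: (w>>6)&0x3=0x2 → R2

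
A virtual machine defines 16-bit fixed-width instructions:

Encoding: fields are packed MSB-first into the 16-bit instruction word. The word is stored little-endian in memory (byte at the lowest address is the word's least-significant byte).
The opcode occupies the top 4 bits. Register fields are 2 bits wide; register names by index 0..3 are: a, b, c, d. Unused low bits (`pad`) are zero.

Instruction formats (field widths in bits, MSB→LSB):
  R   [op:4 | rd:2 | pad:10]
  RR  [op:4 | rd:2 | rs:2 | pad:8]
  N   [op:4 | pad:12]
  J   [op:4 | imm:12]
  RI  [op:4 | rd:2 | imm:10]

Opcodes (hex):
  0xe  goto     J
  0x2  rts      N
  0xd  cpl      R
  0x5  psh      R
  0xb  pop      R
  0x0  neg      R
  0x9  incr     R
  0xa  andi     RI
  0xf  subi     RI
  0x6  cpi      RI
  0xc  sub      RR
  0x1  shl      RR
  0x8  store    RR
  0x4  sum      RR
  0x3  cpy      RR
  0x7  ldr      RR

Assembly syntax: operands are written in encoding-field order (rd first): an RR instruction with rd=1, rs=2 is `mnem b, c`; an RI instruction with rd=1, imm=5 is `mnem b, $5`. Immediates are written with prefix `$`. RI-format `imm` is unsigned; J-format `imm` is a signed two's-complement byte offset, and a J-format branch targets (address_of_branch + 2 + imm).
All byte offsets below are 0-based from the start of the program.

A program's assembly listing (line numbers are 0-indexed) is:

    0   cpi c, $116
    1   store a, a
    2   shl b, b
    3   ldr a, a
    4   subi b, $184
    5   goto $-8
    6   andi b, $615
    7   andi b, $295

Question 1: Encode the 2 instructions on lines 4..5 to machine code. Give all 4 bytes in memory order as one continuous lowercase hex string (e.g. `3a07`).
b8f4f8ef

line 4 (subi): pack op=0xf:4|rd=1:2|imm=184:10 = 0xf4b8; little→ b8 f4
line 5 (goto): pack op=0xe:4|imm=-8:12 = 0xeff8; little→ f8 ef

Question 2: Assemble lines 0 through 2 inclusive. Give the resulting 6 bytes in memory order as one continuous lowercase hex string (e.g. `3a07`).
746800800015

line 0 (cpi): pack op=0x6:4|rd=2:2|imm=116:10 = 0x6874; little→ 74 68
line 1 (store): pack op=0x8:4|rd=0:2|rs=0:2|pad=0:8 = 0x8000; little→ 00 80
line 2 (shl): pack op=0x1:4|rd=1:2|rs=1:2|pad=0:8 = 0x1500; little→ 00 15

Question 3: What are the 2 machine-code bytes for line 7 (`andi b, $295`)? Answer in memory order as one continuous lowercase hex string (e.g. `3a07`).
27a5

L7: andi op=0xa:4|rd=1:2|imm=295:10 ⇒ 0xa527 ⇒ little 27 a5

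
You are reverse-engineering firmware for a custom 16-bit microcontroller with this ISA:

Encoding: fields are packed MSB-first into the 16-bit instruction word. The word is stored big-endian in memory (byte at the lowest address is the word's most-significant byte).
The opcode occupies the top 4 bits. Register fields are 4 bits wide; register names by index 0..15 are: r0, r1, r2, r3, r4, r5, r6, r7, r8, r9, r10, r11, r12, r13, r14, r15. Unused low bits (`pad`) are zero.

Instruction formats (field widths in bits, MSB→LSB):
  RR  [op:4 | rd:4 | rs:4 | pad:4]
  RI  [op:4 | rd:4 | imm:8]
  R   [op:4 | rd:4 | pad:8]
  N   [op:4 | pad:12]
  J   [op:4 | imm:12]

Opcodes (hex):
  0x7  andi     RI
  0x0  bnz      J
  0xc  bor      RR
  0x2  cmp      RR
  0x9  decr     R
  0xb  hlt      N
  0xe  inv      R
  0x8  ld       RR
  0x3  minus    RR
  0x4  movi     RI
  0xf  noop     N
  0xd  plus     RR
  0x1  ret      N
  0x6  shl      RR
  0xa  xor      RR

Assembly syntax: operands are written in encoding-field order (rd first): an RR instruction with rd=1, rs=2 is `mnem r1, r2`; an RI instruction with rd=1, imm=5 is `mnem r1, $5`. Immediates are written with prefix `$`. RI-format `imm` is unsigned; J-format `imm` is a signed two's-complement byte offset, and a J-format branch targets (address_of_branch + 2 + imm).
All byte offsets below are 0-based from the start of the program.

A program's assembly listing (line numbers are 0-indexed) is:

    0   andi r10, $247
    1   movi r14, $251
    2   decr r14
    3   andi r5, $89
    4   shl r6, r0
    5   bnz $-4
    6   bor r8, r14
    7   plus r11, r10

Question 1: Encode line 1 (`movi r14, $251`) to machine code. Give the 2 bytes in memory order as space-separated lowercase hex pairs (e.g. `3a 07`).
1. movi fields op=0x4:4|rd=14:4|imm=251:8 → word 4efbh → 4e fb

4e fb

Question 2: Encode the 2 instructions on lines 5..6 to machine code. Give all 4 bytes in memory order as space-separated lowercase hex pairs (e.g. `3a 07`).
0f fc c8 e0

5. bnz fields op=0x0:4|imm=-4:12 → word 0ffch → 0f fc
6. bor fields op=0xc:4|rd=8:4|rs=14:4|pad=0:4 → word c8e0h → c8 e0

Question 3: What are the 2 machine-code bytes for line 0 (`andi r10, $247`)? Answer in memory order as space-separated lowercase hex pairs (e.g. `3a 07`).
0. andi fields op=0x7:4|rd=10:4|imm=247:8 → word 7af7h → 7a f7

7a f7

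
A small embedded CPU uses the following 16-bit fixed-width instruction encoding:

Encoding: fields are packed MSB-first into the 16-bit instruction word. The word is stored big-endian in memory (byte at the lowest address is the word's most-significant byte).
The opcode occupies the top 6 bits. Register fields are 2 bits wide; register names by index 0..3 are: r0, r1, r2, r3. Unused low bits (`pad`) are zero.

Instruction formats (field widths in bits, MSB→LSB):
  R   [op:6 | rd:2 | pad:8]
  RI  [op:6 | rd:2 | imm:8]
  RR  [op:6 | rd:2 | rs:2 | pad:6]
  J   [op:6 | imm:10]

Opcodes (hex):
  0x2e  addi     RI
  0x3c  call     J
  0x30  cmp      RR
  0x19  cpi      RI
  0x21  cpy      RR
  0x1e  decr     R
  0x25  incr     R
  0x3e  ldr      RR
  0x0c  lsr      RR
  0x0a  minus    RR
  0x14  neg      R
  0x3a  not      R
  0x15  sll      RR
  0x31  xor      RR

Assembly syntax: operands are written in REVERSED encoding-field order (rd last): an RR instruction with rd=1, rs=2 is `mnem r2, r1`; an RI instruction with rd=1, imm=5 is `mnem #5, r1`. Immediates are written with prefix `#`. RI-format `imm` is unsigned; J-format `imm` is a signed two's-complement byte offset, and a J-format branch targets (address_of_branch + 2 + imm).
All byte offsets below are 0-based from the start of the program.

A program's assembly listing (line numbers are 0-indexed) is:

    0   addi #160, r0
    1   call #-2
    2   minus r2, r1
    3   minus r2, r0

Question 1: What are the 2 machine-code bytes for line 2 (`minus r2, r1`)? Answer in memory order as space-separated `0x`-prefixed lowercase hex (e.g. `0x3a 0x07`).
L2: minus op=0xa:6|rd=1:2|rs=2:2|pad=0:6 ⇒ 0x2980 ⇒ big 29 80

0x29 0x80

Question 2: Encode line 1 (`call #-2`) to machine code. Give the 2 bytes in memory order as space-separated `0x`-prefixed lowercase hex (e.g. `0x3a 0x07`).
1. call fields op=0x3c:6|imm=-2:10 → word f3feh → f3 fe

0xf3 0xfe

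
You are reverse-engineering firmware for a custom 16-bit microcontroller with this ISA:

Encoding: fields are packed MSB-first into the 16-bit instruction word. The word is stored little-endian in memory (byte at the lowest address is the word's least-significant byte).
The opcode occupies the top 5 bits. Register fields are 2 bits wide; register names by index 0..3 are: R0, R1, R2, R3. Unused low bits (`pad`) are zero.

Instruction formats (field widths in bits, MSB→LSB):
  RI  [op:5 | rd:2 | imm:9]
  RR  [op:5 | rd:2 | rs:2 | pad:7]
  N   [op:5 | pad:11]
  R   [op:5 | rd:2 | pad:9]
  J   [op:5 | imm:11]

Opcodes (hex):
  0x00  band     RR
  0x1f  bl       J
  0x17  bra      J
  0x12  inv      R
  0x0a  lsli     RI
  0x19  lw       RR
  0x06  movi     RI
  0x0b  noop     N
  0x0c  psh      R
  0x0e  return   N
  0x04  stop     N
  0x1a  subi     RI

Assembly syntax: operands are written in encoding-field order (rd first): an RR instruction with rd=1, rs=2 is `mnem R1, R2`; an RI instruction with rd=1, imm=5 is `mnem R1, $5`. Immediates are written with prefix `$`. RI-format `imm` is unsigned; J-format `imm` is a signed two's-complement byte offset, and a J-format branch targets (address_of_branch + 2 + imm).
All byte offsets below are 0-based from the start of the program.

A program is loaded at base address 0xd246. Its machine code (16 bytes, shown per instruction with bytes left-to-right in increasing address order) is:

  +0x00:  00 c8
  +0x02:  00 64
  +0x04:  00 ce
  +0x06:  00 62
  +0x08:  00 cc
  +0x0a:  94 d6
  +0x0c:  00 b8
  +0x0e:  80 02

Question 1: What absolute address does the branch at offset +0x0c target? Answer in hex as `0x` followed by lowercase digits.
0xd254

+0x0c: 00 b8 ⇒ word 0xb800 (little)
  op=0xb800>>11=0x17 ⇒ bra (J)
  imm: (w>>0)&0x7ff=0x0 → $0
  target = base 0xd246 + off 0x0c + 2 + imm 0 = 0xd254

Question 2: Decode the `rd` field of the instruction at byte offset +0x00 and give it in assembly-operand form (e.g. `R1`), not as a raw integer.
R0

@+00  little-endian(00 c8) = 0xc800
  top 5b → 0x19 → lw [RR]
  rd@[10:9]=0x0 ⇒ R0
  rs@[8:7]=0x0 ⇒ R0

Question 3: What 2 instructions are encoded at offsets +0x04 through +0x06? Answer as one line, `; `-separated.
+0x04: 00 ce ⇒ word 0xce00 (little)
  op=0xce00>>11=0x19 ⇒ lw (RR)
  rd@[10:9]=0x3 ⇒ R3
  rs@[8:7]=0x0 ⇒ R0
+0x06: 00 62 ⇒ word 0x6200 (little)
  op=0x6200>>11=0xc ⇒ psh (R)
  rd@[10:9]=0x1 ⇒ R1

lw R3, R0; psh R1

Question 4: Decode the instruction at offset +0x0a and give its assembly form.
subi R3, $148

off 0x0a: read 94 d6 as little → 0xd694
  top 5b → 0x1a → subi [RI]
  rd: (w>>9)&0x3=0x3 → R3
  imm: (w>>0)&0x1ff=0x94 → $148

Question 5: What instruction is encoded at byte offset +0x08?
lw R2, R0

@+08  little-endian(00 cc) = 0xcc00
  op=0xcc00>>11=0x19 ⇒ lw (RR)
  rd: (w>>9)&0x3=0x2 → R2
  rs: (w>>7)&0x3=0x0 → R0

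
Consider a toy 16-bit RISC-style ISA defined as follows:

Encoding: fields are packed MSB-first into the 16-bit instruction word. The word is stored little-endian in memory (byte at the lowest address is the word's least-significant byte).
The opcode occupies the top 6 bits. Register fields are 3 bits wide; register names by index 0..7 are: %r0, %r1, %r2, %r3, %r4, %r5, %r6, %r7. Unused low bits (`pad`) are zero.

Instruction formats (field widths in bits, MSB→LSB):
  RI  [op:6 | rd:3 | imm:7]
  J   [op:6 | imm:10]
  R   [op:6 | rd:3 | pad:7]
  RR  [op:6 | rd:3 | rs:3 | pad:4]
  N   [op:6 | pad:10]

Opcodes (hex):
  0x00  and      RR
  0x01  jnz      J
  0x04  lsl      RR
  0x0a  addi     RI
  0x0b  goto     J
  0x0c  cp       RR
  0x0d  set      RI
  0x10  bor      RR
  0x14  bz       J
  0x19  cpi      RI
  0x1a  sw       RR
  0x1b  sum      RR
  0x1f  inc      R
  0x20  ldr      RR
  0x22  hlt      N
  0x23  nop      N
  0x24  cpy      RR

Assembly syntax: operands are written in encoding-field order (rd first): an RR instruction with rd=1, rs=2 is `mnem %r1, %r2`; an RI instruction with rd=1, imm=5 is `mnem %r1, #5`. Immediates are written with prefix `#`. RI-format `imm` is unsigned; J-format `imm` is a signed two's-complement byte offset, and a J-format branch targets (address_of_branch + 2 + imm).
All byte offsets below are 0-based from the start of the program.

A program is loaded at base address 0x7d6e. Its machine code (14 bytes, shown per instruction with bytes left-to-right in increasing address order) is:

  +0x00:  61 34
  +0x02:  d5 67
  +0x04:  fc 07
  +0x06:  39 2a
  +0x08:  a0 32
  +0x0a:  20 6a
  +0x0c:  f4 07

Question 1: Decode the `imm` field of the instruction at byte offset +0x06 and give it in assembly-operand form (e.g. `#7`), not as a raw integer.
off 0x06: read 39 2a as little → 0x2a39
  op=0x2a39>>10=0xa ⇒ addi (RI)
  rd@[9:7]=0x4 ⇒ %r4
  imm@[6:0]=0x39 ⇒ #57

#57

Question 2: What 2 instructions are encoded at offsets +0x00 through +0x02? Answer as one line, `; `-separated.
@+00  little-endian(61 34) = 0x3461
  opcode bits[15:10]=0xd: set/RI
  [9:7] rd=0 = %r0
  [6:0] imm=97 = #97
@+02  little-endian(d5 67) = 0x67d5
  opcode bits[15:10]=0x19: cpi/RI
  [9:7] rd=7 = %r7
  [6:0] imm=85 = #85

set %r0, #97; cpi %r7, #85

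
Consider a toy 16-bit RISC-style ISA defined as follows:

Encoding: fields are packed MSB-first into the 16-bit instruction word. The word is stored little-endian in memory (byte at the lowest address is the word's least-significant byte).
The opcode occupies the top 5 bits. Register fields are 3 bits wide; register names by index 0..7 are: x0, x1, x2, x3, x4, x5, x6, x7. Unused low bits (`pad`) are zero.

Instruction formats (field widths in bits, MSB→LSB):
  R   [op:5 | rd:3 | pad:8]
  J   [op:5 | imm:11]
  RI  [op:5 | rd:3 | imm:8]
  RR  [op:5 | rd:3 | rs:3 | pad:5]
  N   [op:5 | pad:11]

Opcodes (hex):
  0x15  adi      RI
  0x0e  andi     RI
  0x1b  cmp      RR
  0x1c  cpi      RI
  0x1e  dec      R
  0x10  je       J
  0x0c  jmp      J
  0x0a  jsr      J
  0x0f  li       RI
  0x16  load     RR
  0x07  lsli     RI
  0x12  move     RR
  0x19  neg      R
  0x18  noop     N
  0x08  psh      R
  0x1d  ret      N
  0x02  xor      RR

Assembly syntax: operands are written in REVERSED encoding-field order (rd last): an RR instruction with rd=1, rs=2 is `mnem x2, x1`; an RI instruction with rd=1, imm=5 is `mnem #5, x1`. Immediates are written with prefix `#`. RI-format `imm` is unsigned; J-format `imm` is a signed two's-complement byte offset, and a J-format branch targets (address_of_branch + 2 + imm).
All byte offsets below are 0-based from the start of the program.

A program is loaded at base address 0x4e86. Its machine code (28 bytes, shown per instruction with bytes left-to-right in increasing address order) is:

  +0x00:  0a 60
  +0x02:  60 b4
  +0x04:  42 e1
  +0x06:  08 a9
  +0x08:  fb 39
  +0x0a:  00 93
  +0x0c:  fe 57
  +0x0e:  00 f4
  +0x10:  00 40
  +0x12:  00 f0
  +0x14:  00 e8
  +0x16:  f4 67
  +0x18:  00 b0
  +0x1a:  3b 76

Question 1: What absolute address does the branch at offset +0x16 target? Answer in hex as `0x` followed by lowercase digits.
0x4e92

off 0x16: read f4 67 as little → 0x67f4
  top 5b → 0xc → jmp [J]
  imm: (w>>0)&0x7ff=0x7f4 (s11→-12) → #-12
  target = base 0x4e86 + off 0x16 + 2 + imm -12 = 0x4e92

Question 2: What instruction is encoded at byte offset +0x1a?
andi #59, x6

+0x1a: 3b 76 ⇒ word 0x763b (little)
  op=0x763b>>11=0xe ⇒ andi (RI)
  [10:8] rd=6 = x6
  [7:0] imm=59 = #59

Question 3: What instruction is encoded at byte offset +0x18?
load x0, x0

@+18  little-endian(00 b0) = 0xb000
  op=0xb000>>11=0x16 ⇒ load (RR)
  rd: (w>>8)&0x7=0x0 → x0
  rs: (w>>5)&0x7=0x0 → x0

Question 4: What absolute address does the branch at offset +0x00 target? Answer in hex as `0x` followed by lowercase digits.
@+00  little-endian(0a 60) = 0x600a
  opcode bits[15:11]=0xc: jmp/J
  imm@[10:0]=0xa ⇒ #10
  target = base 0x4e86 + off 0x00 + 2 + imm 10 = 0x4e92

0x4e92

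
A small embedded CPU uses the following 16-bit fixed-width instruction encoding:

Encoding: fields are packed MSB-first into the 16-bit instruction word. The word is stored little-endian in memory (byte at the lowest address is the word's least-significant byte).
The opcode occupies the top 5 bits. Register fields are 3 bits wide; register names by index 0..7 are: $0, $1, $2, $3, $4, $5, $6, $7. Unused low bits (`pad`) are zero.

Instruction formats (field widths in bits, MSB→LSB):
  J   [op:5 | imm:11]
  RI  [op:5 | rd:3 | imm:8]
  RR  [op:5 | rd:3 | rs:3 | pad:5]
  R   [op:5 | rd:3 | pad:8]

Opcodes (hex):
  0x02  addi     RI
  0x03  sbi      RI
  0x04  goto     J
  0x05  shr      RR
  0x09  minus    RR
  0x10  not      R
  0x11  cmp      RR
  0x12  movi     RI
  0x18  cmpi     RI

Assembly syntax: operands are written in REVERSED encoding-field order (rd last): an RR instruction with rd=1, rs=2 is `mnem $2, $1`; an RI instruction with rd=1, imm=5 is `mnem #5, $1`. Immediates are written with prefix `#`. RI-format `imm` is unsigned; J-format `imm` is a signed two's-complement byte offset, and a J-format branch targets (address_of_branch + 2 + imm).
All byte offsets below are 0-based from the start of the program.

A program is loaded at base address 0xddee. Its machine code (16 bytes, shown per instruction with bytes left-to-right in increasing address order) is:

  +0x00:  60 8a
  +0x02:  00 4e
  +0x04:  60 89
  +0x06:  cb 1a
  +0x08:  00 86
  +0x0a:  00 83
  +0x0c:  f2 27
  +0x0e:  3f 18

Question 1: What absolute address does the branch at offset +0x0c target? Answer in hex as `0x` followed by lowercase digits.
0xddee

[0c] f2 27 → 0x27f2
  top 5b → 0x4 → goto [J]
  [10:0] imm=2034 (s11→-14) = #-14
  target = base 0xddee + off 0x0c + 2 + imm -14 = 0xddee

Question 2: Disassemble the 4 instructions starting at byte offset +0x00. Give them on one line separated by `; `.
@+00  little-endian(60 8a) = 0x8a60
  opcode bits[15:11]=0x11: cmp/RR
  rd@[10:8]=0x2 ⇒ $2
  rs@[7:5]=0x3 ⇒ $3
@+02  little-endian(00 4e) = 0x4e00
  opcode bits[15:11]=0x9: minus/RR
  rd@[10:8]=0x6 ⇒ $6
  rs@[7:5]=0x0 ⇒ $0
@+04  little-endian(60 89) = 0x8960
  opcode bits[15:11]=0x11: cmp/RR
  rd@[10:8]=0x1 ⇒ $1
  rs@[7:5]=0x3 ⇒ $3
@+06  little-endian(cb 1a) = 0x1acb
  opcode bits[15:11]=0x3: sbi/RI
  rd@[10:8]=0x2 ⇒ $2
  imm@[7:0]=0xcb ⇒ #203

cmp $3, $2; minus $0, $6; cmp $3, $1; sbi #203, $2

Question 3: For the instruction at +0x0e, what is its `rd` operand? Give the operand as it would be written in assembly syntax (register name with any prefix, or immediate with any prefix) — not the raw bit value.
+0x0e: 3f 18 ⇒ word 0x183f (little)
  opcode bits[15:11]=0x3: sbi/RI
  [10:8] rd=0 = $0
  [7:0] imm=63 = #63

$0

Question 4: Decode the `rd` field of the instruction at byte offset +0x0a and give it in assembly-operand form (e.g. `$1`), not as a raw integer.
$3

@+0a  little-endian(00 83) = 0x8300
  op=0x8300>>11=0x10 ⇒ not (R)
  [10:8] rd=3 = $3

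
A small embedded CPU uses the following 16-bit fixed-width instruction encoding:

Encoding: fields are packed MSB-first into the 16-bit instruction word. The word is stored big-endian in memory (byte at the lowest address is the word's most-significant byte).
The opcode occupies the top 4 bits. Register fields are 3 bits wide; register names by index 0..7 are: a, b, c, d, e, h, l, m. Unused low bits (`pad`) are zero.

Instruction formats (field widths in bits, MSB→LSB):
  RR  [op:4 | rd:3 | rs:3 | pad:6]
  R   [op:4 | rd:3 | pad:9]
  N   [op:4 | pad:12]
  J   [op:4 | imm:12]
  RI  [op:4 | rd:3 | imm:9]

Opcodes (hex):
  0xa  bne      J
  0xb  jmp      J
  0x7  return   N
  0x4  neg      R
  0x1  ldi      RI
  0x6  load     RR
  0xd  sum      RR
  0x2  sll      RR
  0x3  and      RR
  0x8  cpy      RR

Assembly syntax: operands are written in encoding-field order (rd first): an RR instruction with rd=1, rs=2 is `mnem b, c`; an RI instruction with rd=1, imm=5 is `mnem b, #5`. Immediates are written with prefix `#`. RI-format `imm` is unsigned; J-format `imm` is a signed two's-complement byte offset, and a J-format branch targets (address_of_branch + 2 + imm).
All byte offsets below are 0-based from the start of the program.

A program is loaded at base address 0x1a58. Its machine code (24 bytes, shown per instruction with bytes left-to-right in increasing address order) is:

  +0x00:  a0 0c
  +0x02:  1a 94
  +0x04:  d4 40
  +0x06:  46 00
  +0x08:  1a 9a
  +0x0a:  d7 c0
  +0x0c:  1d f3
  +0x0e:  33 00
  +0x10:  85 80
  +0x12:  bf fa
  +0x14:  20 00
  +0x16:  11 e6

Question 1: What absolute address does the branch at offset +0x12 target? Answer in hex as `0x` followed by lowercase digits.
0x1a66

@+12  big-endian(bf fa) = 0xbffa
  top 4b → 0xb → jmp [J]
  imm@[11:0]=0xffa (s12→-6) ⇒ #-6
  target = base 0x1a58 + off 0x12 + 2 + imm -6 = 0x1a66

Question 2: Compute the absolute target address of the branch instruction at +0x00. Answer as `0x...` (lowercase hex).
0x1a66

off 0x00: read a0 0c as big → 0xa00c
  op=0xa00c>>12=0xa ⇒ bne (J)
  [11:0] imm=12 = #12
  target = base 0x1a58 + off 0x00 + 2 + imm 12 = 0x1a66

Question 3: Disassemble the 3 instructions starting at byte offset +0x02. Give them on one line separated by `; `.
ldi h, #148; sum c, b; neg d

@+02  big-endian(1a 94) = 0x1a94
  opcode bits[15:12]=0x1: ldi/RI
  rd: (w>>9)&0x7=0x5 → h
  imm: (w>>0)&0x1ff=0x94 → #148
@+04  big-endian(d4 40) = 0xd440
  opcode bits[15:12]=0xd: sum/RR
  rd: (w>>9)&0x7=0x2 → c
  rs: (w>>6)&0x7=0x1 → b
@+06  big-endian(46 00) = 0x4600
  opcode bits[15:12]=0x4: neg/R
  rd: (w>>9)&0x7=0x3 → d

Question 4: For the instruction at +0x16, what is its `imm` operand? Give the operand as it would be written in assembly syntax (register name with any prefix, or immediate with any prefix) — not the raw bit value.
#486

[16] 11 e6 → 0x11e6
  top 4b → 0x1 → ldi [RI]
  rd@[11:9]=0x0 ⇒ a
  imm@[8:0]=0x1e6 ⇒ #486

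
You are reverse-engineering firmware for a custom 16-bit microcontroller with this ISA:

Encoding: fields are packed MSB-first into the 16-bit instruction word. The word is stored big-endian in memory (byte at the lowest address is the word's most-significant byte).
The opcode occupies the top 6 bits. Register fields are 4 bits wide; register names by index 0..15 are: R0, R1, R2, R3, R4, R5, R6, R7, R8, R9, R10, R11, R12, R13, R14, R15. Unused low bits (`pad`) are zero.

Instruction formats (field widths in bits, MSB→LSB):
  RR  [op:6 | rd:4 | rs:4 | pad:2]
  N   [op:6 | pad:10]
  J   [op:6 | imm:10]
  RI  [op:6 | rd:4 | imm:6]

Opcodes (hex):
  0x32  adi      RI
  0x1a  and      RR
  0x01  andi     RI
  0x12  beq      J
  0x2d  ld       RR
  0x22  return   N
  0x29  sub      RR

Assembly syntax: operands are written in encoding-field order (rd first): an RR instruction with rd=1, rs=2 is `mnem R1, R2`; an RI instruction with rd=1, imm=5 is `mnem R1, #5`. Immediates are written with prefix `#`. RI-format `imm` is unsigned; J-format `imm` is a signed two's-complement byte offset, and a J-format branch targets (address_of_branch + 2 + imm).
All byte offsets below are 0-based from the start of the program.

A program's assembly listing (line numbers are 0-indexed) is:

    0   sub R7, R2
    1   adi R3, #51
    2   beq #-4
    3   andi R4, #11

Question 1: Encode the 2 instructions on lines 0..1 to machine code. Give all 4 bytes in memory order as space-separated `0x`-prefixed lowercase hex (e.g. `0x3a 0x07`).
0. sub fields op=0x29:6|rd=7:4|rs=2:4|pad=0:2 → word a5c8h → a5 c8
1. adi fields op=0x32:6|rd=3:4|imm=51:6 → word c8f3h → c8 f3

0xa5 0xc8 0xc8 0xf3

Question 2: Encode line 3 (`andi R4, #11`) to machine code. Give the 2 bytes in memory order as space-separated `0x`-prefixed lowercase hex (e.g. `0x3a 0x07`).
0x05 0x0b

3. andi fields op=0x1:6|rd=4:4|imm=11:6 → word 050bh → 05 0b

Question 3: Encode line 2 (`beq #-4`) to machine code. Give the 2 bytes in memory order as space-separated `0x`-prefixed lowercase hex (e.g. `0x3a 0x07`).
0x4b 0xfc

2. beq fields op=0x12:6|imm=-4:10 → word 4bfch → 4b fc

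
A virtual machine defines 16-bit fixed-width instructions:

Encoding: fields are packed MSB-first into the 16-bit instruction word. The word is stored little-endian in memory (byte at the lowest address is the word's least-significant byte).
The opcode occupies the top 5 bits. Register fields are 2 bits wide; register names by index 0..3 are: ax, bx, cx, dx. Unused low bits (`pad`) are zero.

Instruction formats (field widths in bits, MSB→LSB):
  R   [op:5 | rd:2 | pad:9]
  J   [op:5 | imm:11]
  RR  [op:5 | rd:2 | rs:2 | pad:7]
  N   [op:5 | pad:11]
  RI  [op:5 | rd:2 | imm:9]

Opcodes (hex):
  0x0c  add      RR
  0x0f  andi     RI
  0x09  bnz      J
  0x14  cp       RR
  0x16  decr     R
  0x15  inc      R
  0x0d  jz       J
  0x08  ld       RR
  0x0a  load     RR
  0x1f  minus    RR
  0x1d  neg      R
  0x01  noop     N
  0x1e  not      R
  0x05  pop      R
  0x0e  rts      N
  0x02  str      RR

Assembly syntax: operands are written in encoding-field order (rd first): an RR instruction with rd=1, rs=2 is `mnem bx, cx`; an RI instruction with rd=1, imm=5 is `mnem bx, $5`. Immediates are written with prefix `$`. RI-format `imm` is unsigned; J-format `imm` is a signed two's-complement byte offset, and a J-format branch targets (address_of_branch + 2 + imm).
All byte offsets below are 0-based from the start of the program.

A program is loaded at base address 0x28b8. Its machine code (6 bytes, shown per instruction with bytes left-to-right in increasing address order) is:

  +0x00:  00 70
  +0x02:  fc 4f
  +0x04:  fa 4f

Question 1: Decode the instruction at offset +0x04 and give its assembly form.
bnz $-6

[04] fa 4f → 0x4ffa
  top 5b → 0x9 → bnz [J]
  imm@[10:0]=0x7fa (s11→-6) ⇒ $-6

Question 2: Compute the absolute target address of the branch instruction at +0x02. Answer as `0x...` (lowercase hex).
0x28b8

+0x02: fc 4f ⇒ word 0x4ffc (little)
  opcode bits[15:11]=0x9: bnz/J
  [10:0] imm=2044 (s11→-4) = $-4
  target = base 0x28b8 + off 0x02 + 2 + imm -4 = 0x28b8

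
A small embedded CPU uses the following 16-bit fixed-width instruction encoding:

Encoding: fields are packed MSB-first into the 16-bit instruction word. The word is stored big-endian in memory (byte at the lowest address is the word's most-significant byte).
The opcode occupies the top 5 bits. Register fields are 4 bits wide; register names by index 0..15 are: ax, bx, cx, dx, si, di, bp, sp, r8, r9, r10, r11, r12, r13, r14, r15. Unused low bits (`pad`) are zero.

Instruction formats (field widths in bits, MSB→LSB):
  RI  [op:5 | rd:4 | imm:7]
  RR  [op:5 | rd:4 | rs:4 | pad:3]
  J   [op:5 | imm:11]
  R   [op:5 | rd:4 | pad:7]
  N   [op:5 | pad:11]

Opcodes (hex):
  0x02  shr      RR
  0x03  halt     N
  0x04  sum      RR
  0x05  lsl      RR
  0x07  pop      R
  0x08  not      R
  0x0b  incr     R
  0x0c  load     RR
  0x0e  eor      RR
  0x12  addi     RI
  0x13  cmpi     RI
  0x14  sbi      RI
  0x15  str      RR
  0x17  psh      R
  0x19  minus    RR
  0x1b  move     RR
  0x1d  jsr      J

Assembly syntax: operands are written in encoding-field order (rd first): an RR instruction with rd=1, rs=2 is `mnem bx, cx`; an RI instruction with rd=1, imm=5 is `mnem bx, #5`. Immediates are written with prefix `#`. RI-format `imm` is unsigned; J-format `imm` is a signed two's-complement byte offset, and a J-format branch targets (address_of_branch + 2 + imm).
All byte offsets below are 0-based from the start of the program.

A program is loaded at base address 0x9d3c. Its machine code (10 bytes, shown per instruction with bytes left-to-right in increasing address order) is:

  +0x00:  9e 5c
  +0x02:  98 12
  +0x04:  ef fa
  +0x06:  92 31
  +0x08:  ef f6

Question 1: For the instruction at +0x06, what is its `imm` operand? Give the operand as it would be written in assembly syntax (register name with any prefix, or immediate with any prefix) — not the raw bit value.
off 0x06: read 92 31 as big → 0x9231
  opcode bits[15:11]=0x12: addi/RI
  rd@[10:7]=0x4 ⇒ si
  imm@[6:0]=0x31 ⇒ #49

#49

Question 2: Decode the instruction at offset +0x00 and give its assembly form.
cmpi r12, #92

off 0x00: read 9e 5c as big → 0x9e5c
  opcode bits[15:11]=0x13: cmpi/RI
  rd@[10:7]=0xc ⇒ r12
  imm@[6:0]=0x5c ⇒ #92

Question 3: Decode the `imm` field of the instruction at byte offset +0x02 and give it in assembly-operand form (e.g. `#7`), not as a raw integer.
+0x02: 98 12 ⇒ word 0x9812 (big)
  opcode bits[15:11]=0x13: cmpi/RI
  rd: (w>>7)&0xf=0x0 → ax
  imm: (w>>0)&0x7f=0x12 → #18

#18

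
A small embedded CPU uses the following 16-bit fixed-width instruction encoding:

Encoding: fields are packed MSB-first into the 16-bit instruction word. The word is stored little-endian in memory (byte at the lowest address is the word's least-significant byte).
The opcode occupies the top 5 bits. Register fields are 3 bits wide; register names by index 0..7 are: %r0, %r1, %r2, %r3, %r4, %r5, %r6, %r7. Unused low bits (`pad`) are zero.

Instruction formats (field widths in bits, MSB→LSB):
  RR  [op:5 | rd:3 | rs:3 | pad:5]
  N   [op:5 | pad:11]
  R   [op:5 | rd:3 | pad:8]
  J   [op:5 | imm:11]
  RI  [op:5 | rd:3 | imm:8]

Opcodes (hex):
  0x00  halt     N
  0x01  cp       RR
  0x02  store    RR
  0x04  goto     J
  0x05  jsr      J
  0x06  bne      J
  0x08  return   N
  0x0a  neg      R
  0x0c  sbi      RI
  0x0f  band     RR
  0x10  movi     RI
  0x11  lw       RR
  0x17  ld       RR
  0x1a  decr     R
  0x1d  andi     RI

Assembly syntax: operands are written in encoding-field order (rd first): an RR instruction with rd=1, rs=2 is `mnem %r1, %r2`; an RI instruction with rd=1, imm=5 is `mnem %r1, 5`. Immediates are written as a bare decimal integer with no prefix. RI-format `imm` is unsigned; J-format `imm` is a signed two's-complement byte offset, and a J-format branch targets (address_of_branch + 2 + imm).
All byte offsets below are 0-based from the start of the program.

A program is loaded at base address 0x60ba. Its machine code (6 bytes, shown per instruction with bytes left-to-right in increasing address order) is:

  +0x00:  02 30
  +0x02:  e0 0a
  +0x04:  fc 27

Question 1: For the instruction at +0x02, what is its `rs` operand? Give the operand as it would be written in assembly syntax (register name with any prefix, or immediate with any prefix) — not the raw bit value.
off 0x02: read e0 0a as little → 0x0ae0
  top 5b → 0x1 → cp [RR]
  rd: (w>>8)&0x7=0x2 → %r2
  rs: (w>>5)&0x7=0x7 → %r7

%r7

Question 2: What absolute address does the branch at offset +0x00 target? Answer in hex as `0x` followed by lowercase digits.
0x60be

+0x00: 02 30 ⇒ word 0x3002 (little)
  opcode bits[15:11]=0x6: bne/J
  imm@[10:0]=0x2 ⇒ 2
  target = base 0x60ba + off 0x00 + 2 + imm 2 = 0x60be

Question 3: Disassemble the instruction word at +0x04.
goto -4

off 0x04: read fc 27 as little → 0x27fc
  opcode bits[15:11]=0x4: goto/J
  [10:0] imm=2044 (s11→-4) = -4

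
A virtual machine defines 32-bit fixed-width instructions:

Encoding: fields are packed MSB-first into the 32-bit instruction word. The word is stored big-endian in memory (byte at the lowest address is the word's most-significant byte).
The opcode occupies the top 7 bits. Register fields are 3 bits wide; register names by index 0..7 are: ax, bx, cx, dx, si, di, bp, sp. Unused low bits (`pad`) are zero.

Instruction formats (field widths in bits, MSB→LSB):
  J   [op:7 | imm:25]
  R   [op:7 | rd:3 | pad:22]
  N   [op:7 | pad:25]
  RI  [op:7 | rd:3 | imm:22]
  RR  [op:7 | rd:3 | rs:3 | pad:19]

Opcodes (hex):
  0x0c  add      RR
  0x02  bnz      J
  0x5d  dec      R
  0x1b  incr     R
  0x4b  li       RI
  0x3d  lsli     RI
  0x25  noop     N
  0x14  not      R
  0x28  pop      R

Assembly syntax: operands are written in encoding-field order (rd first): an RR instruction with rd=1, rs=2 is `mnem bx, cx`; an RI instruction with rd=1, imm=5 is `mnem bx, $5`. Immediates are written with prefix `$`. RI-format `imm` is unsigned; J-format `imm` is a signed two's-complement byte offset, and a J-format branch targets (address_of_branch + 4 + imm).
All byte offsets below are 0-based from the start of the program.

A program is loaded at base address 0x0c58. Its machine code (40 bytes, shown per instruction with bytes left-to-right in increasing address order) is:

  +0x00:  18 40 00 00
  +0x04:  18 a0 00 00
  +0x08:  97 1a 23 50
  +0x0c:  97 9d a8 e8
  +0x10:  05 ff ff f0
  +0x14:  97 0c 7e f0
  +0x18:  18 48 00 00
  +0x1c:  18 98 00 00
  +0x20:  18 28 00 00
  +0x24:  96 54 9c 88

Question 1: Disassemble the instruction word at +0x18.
add bx, bx

+0x18: 18 48 00 00 ⇒ word 0x18480000 (big)
  opcode bits[31:25]=0xc: add/RR
  rd: (w>>22)&0x7=0x1 → bx
  rs: (w>>19)&0x7=0x1 → bx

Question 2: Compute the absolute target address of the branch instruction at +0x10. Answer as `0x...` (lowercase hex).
0x0c5c

@+10  big-endian(05 ff ff f0) = 0x05fffff0
  op=0x05fffff0>>25=0x2 ⇒ bnz (J)
  imm: (w>>0)&0x1ffffff=0x1fffff0 (s25→-16) → $-16
  target = base 0x0c58 + off 0x10 + 4 + imm -16 = 0x0c5c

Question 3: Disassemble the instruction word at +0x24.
[24] 96 54 9c 88 → 0x96549c88
  op=0x96549c88>>25=0x4b ⇒ li (RI)
  [24:22] rd=1 = bx
  [21:0] imm=1350792 = $1350792

li bx, $1350792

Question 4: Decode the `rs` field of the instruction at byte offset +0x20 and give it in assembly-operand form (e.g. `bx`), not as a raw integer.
[20] 18 28 00 00 → 0x18280000
  top 7b → 0xc → add [RR]
  [24:22] rd=0 = ax
  [21:19] rs=5 = di

di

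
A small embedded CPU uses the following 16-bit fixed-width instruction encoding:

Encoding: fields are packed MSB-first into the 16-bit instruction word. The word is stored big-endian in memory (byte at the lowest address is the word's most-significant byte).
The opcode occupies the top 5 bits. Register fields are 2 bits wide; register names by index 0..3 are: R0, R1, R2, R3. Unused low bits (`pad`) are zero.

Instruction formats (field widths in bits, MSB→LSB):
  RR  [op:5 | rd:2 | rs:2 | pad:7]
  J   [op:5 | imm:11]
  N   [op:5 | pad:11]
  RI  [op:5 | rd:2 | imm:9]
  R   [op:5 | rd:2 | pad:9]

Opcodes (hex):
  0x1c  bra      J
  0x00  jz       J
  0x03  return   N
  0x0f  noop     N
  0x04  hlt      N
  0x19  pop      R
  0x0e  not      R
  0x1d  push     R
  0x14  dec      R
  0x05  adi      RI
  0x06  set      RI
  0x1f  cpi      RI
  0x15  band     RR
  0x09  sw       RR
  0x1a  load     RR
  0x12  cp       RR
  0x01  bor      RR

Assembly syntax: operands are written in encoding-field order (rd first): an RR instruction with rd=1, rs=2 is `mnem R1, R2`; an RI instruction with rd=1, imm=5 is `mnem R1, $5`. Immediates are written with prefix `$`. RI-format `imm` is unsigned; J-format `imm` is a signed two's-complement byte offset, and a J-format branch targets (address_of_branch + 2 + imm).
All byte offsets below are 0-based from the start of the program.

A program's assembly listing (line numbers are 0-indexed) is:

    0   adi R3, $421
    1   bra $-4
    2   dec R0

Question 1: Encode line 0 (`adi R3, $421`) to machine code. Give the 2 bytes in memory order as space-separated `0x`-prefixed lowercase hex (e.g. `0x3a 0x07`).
line 0 (adi): pack op=0x5:5|rd=3:2|imm=421:9 = 0x2fa5; big→ 2f a5

0x2f 0xa5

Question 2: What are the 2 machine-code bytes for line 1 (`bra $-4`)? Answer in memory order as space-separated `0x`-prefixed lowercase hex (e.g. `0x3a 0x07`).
0xe7 0xfc

line 1 (bra): pack op=0x1c:5|imm=-4:11 = 0xe7fc; big→ e7 fc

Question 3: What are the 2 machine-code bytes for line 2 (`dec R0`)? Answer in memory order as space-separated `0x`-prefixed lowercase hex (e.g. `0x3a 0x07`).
line 2 (dec): pack op=0x14:5|rd=0:2|pad=0:9 = 0xa000; big→ a0 00

0xa0 0x00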